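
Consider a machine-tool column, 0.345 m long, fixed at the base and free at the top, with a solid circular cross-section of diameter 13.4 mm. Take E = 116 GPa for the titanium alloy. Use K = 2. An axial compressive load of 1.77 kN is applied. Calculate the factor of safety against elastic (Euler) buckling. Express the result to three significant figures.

n ≈ 2.15

I = πd⁴/64 = π×13.4⁴/64 = 1.583×10^3 mm⁴
I = 1.583×10^3 mm⁴ = 1.583×10^-9 m⁴
Effective length L_e = K·L = 2 × 0.345 = 0.6900 m
P_cr = π²EI / L_e² = π² × 116×10⁹ × 1.583×10^-9 / 0.6900² = 3.806×10^3 N
Factor of safety n = P_cr / P = 3.8058 / 1.77 = 2.15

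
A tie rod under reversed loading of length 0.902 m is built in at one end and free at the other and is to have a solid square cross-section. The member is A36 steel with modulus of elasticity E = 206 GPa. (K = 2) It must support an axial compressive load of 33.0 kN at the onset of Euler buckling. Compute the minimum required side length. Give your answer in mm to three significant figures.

a ≈ 28.2 mm

L_e = K·L = 2 × 0.902 = 1.804 m
Required I = P_cr·L_e²/(π²E) = 3.300×10^4 × 1.804² / (π² × 2.06×10^11) = 5.282×10^-8 m⁴
I_req = 5.282×10^4 mm⁴
Solid square: I = a⁴/12  ⇒  a = (12I)^(1/4) = (12×5.282×10^4)^(1/4) = 28.2 mm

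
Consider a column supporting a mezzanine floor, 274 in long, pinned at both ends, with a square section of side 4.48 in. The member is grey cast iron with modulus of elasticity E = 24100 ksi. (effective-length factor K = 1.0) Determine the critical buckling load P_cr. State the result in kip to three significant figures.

P_cr ≈ 106 kip

I = a⁴/12 = 4.48⁴/12 = 33.57 in⁴
Effective length L_e = K·L = 1 × 274 = 274.0 in
P_cr = π²EI / L_e² = π² × 24100×10³ × 33.57 / 274.0² = 1.064×10^5 lb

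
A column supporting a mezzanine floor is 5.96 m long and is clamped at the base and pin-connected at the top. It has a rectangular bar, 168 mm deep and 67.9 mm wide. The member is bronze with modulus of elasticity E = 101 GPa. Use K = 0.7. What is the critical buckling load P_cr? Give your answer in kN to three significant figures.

P_cr ≈ 251 kN

Buckling occurs about the weak axis: I_min = h·b³/12 with b = 67.9 mm (the shorter side).
I_min = 168×67.9³/12 = 4.383×10^6 mm⁴
I = 4.383×10^6 mm⁴ = 4.383×10^-6 m⁴
Effective length L_e = K·L = 0.7 × 5.96 = 4.172 m
P_cr = π²EI / L_e² = π² × 101×10⁹ × 4.383×10^-6 / 4.172² = 2.510×10^5 N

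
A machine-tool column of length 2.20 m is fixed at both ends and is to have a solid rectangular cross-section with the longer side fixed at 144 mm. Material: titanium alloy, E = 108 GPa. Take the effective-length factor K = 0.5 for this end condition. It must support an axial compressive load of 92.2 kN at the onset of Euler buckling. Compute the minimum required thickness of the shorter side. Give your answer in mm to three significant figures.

b ≈ 20.6 mm

L_e = K·L = 0.5 × 2.20 = 1.100 m
Required I = P_cr·L_e²/(π²E) = 9.220×10^4 × 1.100² / (π² × 1.08×10^11) = 1.047×10^-7 m⁴
I_req = 1.047×10^5 mm⁴
Rectangle, weak axis: I_min = h·b³/12 with h = 144 mm fixed  ⇒  b = (12I/h)^(1/3) = 20.6 mm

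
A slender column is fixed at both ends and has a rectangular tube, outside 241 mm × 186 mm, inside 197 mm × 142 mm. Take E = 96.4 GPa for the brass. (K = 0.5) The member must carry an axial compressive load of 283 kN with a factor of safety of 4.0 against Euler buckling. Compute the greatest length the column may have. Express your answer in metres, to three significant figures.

Weak-axis I_min = (h_o·b_o³ − h_i·b_i³)/12 with b_o = 186, b_i = 142.0 mm (shorter outer/inner sides).
I_min = (241×186³ − 197.0×142.0³)/12 = 8.223×10^7 mm⁴
I = 8.223×10^-5 m⁴
Required critical load P_cr = n·P = 4.0 × 283 = 1132 kN = 1.132×10^6 N
From P_cr = π²EI/(K·L)²:  L = (1/K)·√(π²EI/P_cr) = (1/0.5)·√(π²×9.64×10^10×8.223×10^-5/1.132×10^6)
L = 16.6 m

L_max ≈ 16.6 m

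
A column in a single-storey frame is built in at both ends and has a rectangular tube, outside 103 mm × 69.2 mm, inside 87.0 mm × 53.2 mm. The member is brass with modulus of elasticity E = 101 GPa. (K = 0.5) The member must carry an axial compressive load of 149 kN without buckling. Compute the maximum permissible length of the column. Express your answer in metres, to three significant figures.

Weak-axis I_min = (h_o·b_o³ − h_i·b_i³)/12 with b_o = 69.2, b_i = 53.20 mm (shorter outer/inner sides).
I_min = (103×69.2³ − 87.00×53.20³)/12 = 1.753×10^6 mm⁴
I = 1.753×10^-6 m⁴
At the buckling limit P_cr = P = 1.490×10^5 N
From P_cr = π²EI/(K·L)²:  L = (1/K)·√(π²EI/P_cr) = (1/0.5)·√(π²×1.01×10^11×1.753×10^-6/1.490×10^5)
L = 6.85 m

L_max ≈ 6.85 m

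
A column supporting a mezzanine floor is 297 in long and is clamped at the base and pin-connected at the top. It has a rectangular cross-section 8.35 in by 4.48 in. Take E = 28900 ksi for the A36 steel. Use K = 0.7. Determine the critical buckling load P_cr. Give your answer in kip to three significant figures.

P_cr ≈ 413 kip

Buckling occurs about the weak axis: I_min = h·b³/12 with b = 4.48 in (the shorter side).
I_min = 8.35×4.48³/12 = 62.57 in⁴
Effective length L_e = K·L = 0.7 × 297 = 207.9 in
P_cr = π²EI / L_e² = π² × 28900×10³ × 62.57 / 207.9² = 4.129×10^5 lb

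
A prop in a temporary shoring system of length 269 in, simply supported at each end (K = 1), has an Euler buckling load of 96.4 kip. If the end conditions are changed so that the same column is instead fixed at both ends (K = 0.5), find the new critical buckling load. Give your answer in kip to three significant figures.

P_cr ∝ 1/K², so P_cr,new = P_cr,old × (K_old/K_new)² = 96.4 × (1/0.5)²
= 96.4 × 4.000 = 386 kip

P_cr ≈ 386 kip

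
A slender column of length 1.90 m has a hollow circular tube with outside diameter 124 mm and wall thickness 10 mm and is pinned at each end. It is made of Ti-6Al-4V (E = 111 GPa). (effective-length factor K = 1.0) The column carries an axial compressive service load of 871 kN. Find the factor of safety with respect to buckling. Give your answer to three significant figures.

n ≈ 2.04

Inner diameter d_i = 124 − 2×10 = 104.0 mm
I = π(d_o⁴ − d_i⁴)/64 = π(124⁴ − 104.0⁴)/64 = 5.863×10^6 mm⁴
I = 5.863×10^6 mm⁴ = 5.863×10^-6 m⁴
Effective length L_e = K·L = 1 × 1.90 = 1.900 m
P_cr = π²EI / L_e² = π² × 111×10⁹ × 5.863×10^-6 / 1.900² = 1.779×10^6 N
Factor of safety n = P_cr / P = 1779.2 / 871 = 2.04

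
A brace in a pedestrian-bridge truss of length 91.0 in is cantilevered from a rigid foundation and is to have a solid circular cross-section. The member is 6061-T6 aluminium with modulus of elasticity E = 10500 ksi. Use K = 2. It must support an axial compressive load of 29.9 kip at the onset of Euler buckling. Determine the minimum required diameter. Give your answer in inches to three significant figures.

d ≈ 3.74 in

L_e = K·L = 2 × 91.0 = 182.0 in
Required I = P_cr·L_e²/(π²E) = 2.990×10^4 × 182.0² / (π² × 1.05×10^7) = 9.557 in⁴
Solid circle: I = πd⁴/64  ⇒  d = (64I/π)^(1/4) = (64×9.557/π)^(1/4) = 3.74 in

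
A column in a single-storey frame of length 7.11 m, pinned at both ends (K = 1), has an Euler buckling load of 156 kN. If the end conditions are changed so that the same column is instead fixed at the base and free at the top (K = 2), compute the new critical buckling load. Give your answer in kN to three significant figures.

P_cr ≈ 39.0 kN

P_cr ∝ 1/K², so P_cr,new = P_cr,old × (K_old/K_new)² = 156 × (1/2)²
= 156 × 0.2500 = 39.0 kN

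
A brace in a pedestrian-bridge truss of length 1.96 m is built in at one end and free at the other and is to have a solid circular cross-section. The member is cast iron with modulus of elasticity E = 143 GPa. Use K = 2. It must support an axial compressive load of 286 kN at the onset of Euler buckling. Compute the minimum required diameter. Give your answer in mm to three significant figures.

L_e = K·L = 2 × 1.96 = 3.920 m
Required I = P_cr·L_e²/(π²E) = 2.860×10^5 × 3.920² / (π² × 1.43×10^11) = 3.114×10^-6 m⁴
I_req = 3.114×10^6 mm⁴
Solid circle: I = πd⁴/64  ⇒  d = (64I/π)^(1/4) = (64×3.114×10^6/π)^(1/4) = 89.2 mm

d ≈ 89.2 mm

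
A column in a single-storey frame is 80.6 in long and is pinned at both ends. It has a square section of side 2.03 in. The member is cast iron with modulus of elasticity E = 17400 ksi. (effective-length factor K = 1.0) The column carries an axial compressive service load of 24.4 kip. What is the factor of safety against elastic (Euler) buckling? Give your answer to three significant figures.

I = a⁴/12 = 2.03⁴/12 = 1.415 in⁴
Effective length L_e = K·L = 1 × 80.6 = 80.60 in
P_cr = π²EI / L_e² = π² × 17400×10³ × 1.415 / 80.60² = 3.741×10^4 lb
Factor of safety n = P_cr / P = 37.409 / 24.4 = 1.53

n ≈ 1.53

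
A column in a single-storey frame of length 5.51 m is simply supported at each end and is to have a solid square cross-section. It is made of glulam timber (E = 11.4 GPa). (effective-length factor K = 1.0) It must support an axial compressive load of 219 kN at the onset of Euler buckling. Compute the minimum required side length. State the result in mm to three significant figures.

L_e = K·L = 1 × 5.51 = 5.510 m
Required I = P_cr·L_e²/(π²E) = 2.190×10^5 × 5.510² / (π² × 1.14×10^10) = 5.909×10^-5 m⁴
I_req = 5.909×10^7 mm⁴
Solid square: I = a⁴/12  ⇒  a = (12I)^(1/4) = (12×5.909×10^7)^(1/4) = 163 mm

a ≈ 163 mm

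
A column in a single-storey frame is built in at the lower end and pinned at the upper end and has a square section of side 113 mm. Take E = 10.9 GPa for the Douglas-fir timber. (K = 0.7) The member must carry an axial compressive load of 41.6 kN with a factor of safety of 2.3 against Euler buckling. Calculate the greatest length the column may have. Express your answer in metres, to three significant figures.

I = a⁴/12 = 113⁴/12 = 1.359×10^7 mm⁴
I = 1.359×10^-5 m⁴
Required critical load P_cr = n·P = 2.3 × 41.6 = 95.68 kN = 9.568×10^4 N
From P_cr = π²EI/(K·L)²:  L = (1/K)·√(π²EI/P_cr) = (1/0.7)·√(π²×1.09×10^10×1.359×10^-5/9.568×10^4)
L = 5.58 m

L_max ≈ 5.58 m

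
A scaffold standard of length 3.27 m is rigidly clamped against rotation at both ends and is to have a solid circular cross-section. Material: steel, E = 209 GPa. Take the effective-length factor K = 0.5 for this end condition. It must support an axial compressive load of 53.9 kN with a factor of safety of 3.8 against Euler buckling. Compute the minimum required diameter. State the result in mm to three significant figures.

d ≈ 48.2 mm

Required P_cr = n·P = 3.8 × 53.9 = 204.8 kN
L_e = K·L = 0.5 × 3.27 = 1.635 m
Required I = P_cr·L_e²/(π²E) = 2.048×10^5 × 1.635² / (π² × 2.09×10^11) = 2.654×10^-7 m⁴
I_req = 2.654×10^5 mm⁴
Solid circle: I = πd⁴/64  ⇒  d = (64I/π)^(1/4) = (64×2.654×10^5/π)^(1/4) = 48.2 mm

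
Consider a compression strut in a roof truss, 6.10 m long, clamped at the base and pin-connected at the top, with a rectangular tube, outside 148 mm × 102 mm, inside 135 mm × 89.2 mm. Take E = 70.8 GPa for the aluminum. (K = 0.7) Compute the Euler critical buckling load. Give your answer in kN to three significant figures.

Weak-axis I_min = (h_o·b_o³ − h_i·b_i³)/12 with b_o = 102, b_i = 89.20 mm (shorter outer/inner sides).
I_min = (148×102³ − 135.0×89.20³)/12 = 5.104×10^6 mm⁴
I = 5.104×10^6 mm⁴ = 5.104×10^-6 m⁴
Effective length L_e = K·L = 0.7 × 6.10 = 4.270 m
P_cr = π²EI / L_e² = π² × 70.8×10⁹ × 5.104×10^-6 / 4.270² = 1.956×10^5 N

P_cr ≈ 196 kN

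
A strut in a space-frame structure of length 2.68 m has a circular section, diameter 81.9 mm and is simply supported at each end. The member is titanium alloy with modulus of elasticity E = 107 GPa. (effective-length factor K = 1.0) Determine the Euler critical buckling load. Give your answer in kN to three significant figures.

I = πd⁴/64 = π×81.9⁴/64 = 2.209×10^6 mm⁴
I = 2.209×10^6 mm⁴ = 2.209×10^-6 m⁴
Effective length L_e = K·L = 1 × 2.68 = 2.680 m
P_cr = π²EI / L_e² = π² × 107×10⁹ × 2.209×10^-6 / 2.680² = 3.247×10^5 N

P_cr ≈ 325 kN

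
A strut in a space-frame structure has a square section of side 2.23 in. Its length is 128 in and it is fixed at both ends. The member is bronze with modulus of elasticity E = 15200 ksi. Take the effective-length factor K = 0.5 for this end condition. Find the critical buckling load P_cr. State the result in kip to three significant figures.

P_cr ≈ 75.5 kip

I = a⁴/12 = 2.23⁴/12 = 2.061 in⁴
Effective length L_e = K·L = 0.5 × 128 = 64.00 in
P_cr = π²EI / L_e² = π² × 15200×10³ × 2.061 / 64.00² = 7.548×10^4 lb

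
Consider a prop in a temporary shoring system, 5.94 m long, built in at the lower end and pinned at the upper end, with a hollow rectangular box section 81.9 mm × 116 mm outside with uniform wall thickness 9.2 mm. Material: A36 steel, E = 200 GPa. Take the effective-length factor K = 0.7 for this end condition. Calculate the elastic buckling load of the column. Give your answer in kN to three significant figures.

Inner dimensions: h_i = 116 − 2×9.2 = 97.60 mm, b_i = 81.9 − 2×9.2 = 63.50 mm
Weak-axis I_min = (h_o·b_o³ − h_i·b_i³)/12 with b_o = 81.9, b_i = 63.50 mm (shorter outer/inner sides).
I_min = (116×81.9³ − 97.60×63.50³)/12 = 3.228×10^6 mm⁴
I = 3.228×10^6 mm⁴ = 3.228×10^-6 m⁴
Effective length L_e = K·L = 0.7 × 5.94 = 4.158 m
P_cr = π²EI / L_e² = π² × 200×10⁹ × 3.228×10^-6 / 4.158² = 3.685×10^5 N

P_cr ≈ 369 kN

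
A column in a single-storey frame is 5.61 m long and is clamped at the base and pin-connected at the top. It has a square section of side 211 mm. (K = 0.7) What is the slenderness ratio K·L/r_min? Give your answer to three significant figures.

λ ≈ 64.5

I = a⁴/12 = 211⁴/12 = 1.652×10^8 mm⁴
A = 4.452×10^4 mm²;  r_min = √(I/A) = √(1.652×10^8/4.452×10^4) = 60.91 mm
L_e = K·L = 0.7 × 5.61 m = 3.927 m = 3927.0 mm
λ = L_e / r_min = 3927.0 / 60.91 = 64.5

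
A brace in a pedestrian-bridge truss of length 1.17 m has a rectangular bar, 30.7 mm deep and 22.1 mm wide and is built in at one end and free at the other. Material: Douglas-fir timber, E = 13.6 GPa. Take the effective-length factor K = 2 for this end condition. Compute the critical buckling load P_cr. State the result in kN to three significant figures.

Buckling occurs about the weak axis: I_min = h·b³/12 with b = 22.1 mm (the shorter side).
I_min = 30.7×22.1³/12 = 2.761×10^4 mm⁴
I = 2.761×10^4 mm⁴ = 2.761×10^-8 m⁴
Effective length L_e = K·L = 2 × 1.17 = 2.340 m
P_cr = π²EI / L_e² = π² × 13.6×10⁹ × 2.761×10^-8 / 2.340² = 676.9 N

P_cr ≈ 0.677 kN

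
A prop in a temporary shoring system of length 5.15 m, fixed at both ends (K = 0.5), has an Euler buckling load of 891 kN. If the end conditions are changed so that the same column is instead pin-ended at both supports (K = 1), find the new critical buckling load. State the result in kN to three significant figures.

P_cr ≈ 223 kN

P_cr ∝ 1/K², so P_cr,new = P_cr,old × (K_old/K_new)² = 891 × (0.5/1)²
= 891 × 0.2500 = 223 kN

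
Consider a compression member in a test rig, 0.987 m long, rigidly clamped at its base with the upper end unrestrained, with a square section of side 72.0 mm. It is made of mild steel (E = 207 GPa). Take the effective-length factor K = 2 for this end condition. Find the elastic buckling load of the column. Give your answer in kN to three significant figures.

P_cr ≈ 1170 kN

I = a⁴/12 = 72.0⁴/12 = 2.239×10^6 mm⁴
I = 2.239×10^6 mm⁴ = 2.239×10^-6 m⁴
Effective length L_e = K·L = 2 × 0.987 = 1.974 m
P_cr = π²EI / L_e² = π² × 207×10⁹ × 2.239×10^-6 / 1.974² = 1.174×10^6 N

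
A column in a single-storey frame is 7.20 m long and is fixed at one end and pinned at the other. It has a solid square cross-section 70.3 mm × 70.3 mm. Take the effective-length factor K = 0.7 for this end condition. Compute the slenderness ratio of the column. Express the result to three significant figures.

For a square r = a/√12 = 70.3/√12 = 20.29 mm
L_e = K·L = 0.7 × 7.20 m = 5.040 m = 5040.0 mm
λ = L_e / r_min = 5040.0 / 20.29 = 248

λ ≈ 248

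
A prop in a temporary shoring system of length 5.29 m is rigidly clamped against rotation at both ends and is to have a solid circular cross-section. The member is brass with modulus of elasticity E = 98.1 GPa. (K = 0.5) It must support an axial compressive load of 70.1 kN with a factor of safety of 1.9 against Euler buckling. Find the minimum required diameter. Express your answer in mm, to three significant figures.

d ≈ 66.5 mm

Required P_cr = n·P = 1.9 × 70.1 = 133.2 kN
L_e = K·L = 0.5 × 5.29 = 2.645 m
Required I = P_cr·L_e²/(π²E) = 1.332×10^5 × 2.645² / (π² × 9.81×10^10) = 9.624×10^-7 m⁴
I_req = 9.624×10^5 mm⁴
Solid circle: I = πd⁴/64  ⇒  d = (64I/π)^(1/4) = (64×9.624×10^5/π)^(1/4) = 66.5 mm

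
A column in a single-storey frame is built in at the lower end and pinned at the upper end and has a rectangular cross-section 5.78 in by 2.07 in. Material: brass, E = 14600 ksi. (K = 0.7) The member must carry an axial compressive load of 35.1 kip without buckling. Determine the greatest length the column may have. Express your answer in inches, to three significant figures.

L_max ≈ 189 in

Buckling occurs about the weak axis: I_min = h·b³/12 with b = 2.07 in (the shorter side).
I_min = 5.78×2.07³/12 = 4.272 in⁴
At the buckling limit P_cr = P = 3.510×10^4 lb
From P_cr = π²EI/(K·L)²:  L = (1/K)·√(π²EI/P_cr) = (1/0.7)·√(π²×1.46×10^7×4.272/3.510×10^4)
L = 189 in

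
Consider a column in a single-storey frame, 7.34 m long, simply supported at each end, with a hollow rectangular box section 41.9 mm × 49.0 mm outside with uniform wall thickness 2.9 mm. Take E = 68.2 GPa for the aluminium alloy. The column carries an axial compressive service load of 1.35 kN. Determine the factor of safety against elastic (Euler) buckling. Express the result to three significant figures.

n ≈ 1.21

Inner dimensions: h_i = 49.0 − 2×2.9 = 43.20 mm, b_i = 41.9 − 2×2.9 = 36.10 mm
Weak-axis I_min = (h_o·b_o³ − h_i·b_i³)/12 with b_o = 41.9, b_i = 36.10 mm (shorter outer/inner sides).
I_min = (49.0×41.9³ − 43.20×36.10³)/12 = 1.310×10^5 mm⁴
I = 1.310×10^5 mm⁴ = 1.310×10^-7 m⁴
Effective length L_e = K·L = 1 × 7.34 = 7.340 m
P_cr = π²EI / L_e² = π² × 68.2×10⁹ × 1.310×10^-7 / 7.340² = 1.637×10^3 N
Factor of safety n = P_cr / P = 1.6367 / 1.35 = 1.21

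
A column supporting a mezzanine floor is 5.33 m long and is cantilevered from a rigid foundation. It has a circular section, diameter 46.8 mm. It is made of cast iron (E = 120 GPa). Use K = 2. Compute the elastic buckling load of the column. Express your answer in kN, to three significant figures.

P_cr ≈ 2.45 kN

I = πd⁴/64 = π×46.8⁴/64 = 2.355×10^5 mm⁴
I = 2.355×10^5 mm⁴ = 2.355×10^-7 m⁴
Effective length L_e = K·L = 2 × 5.33 = 10.66 m
P_cr = π²EI / L_e² = π² × 120×10⁹ × 2.355×10^-7 / 10.66² = 2.454×10^3 N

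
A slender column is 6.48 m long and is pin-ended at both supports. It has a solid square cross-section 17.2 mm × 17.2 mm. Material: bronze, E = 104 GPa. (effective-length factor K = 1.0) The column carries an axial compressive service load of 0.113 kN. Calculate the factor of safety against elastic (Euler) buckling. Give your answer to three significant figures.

I = a⁴/12 = 17.2⁴/12 = 7.293×10^3 mm⁴
I = 7.293×10^3 mm⁴ = 7.293×10^-9 m⁴
Effective length L_e = K·L = 1 × 6.48 = 6.480 m
P_cr = π²EI / L_e² = π² × 104×10⁹ × 7.293×10^-9 / 6.480² = 178.3 N
Factor of safety n = P_cr / P = 0.17829 / 0.113 = 1.58

n ≈ 1.58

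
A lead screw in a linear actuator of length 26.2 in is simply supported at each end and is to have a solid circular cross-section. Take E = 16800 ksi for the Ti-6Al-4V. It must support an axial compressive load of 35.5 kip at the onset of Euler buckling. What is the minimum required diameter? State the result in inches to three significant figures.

L_e = K·L = 1 × 26.2 = 26.20 in
Required I = P_cr·L_e²/(π²E) = 3.550×10^4 × 26.20² / (π² × 1.68×10^7) = 0.1470 in⁴
Solid circle: I = πd⁴/64  ⇒  d = (64I/π)^(1/4) = (64×0.1470/π)^(1/4) = 1.32 in

d ≈ 1.32 in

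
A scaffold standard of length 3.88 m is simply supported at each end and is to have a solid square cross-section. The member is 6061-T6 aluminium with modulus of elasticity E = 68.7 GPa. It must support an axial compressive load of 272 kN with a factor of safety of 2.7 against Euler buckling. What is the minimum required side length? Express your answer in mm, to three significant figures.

a ≈ 118 mm

Required P_cr = n·P = 2.7 × 272 = 734.4 kN
L_e = K·L = 1 × 3.88 = 3.880 m
Required I = P_cr·L_e²/(π²E) = 7.344×10^5 × 3.880² / (π² × 6.87×10^10) = 1.631×10^-5 m⁴
I_req = 1.631×10^7 mm⁴
Solid square: I = a⁴/12  ⇒  a = (12I)^(1/4) = (12×1.631×10^7)^(1/4) = 118 mm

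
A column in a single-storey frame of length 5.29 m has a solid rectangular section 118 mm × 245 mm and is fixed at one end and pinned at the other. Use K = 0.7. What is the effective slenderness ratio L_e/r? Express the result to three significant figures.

Buckling occurs about the weak axis: I_min = h·b³/12 with b = 118 mm (the shorter side).
I_min = 245×118³/12 = 3.355×10^7 mm⁴
A = 2.891×10^4 mm²;  r_min = √(I/A) = √(3.355×10^7/2.891×10^4) = 34.06 mm
L_e = K·L = 0.7 × 5.29 m = 3.703 m = 3703.0 mm
λ = L_e / r_min = 3703.0 / 34.06 = 109

λ ≈ 109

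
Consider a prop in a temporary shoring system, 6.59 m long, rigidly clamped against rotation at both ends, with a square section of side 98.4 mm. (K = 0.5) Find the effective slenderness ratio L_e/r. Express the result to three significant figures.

For a square r = a/√12 = 98.4/√12 = 28.41 mm
L_e = K·L = 0.5 × 6.59 m = 3.295 m = 3295.0 mm
λ = L_e / r_min = 3295.0 / 28.41 = 116

λ ≈ 116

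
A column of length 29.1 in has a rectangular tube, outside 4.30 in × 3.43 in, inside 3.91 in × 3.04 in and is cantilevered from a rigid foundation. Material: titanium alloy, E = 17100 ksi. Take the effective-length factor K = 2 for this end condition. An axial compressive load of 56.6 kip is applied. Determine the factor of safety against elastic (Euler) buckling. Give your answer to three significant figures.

Weak-axis I_min = (h_o·b_o³ − h_i·b_i³)/12 with b_o = 3.43, b_i = 3.040 in (shorter outer/inner sides).
I_min = (4.30×3.43³ − 3.910×3.040³)/12 = 5.306 in⁴
Effective length L_e = K·L = 2 × 29.1 = 58.20 in
P_cr = π²EI / L_e² = π² × 17100×10³ × 5.306 / 58.20² = 2.644×10^5 lb
Factor of safety n = P_cr / P = 264.37 / 56.6 = 4.67

n ≈ 4.67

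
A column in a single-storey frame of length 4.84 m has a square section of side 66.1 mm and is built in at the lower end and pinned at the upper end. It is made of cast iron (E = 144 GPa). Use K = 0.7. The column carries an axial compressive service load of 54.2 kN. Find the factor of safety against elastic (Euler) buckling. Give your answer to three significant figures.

I = a⁴/12 = 66.1⁴/12 = 1.591×10^6 mm⁴
I = 1.591×10^6 mm⁴ = 1.591×10^-6 m⁴
Effective length L_e = K·L = 0.7 × 4.84 = 3.388 m
P_cr = π²EI / L_e² = π² × 144×10⁹ × 1.591×10^-6 / 3.388² = 1.970×10^5 N
Factor of safety n = P_cr / P = 196.97 / 54.2 = 3.63

n ≈ 3.63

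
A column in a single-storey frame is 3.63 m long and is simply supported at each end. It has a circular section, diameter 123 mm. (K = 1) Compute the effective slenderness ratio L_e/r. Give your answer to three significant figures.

λ ≈ 118

For a solid circle r = d/4 = 123/4 = 30.75 mm
L_e = K·L = 1 × 3.63 m = 3.630 m = 3630.0 mm
λ = L_e / r_min = 3630.0 / 30.75 = 118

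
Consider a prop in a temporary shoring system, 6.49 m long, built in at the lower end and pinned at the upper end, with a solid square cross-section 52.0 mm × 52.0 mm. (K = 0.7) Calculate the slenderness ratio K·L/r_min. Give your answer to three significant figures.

λ ≈ 303

I = a⁴/12 = 52.0⁴/12 = 6.093×10^5 mm⁴
A = 2.704×10^3 mm²;  r_min = √(I/A) = √(6.093×10^5/2.704×10^3) = 15.01 mm
L_e = K·L = 0.7 × 6.49 m = 4.543 m = 4543.0 mm
λ = L_e / r_min = 4543.0 / 15.01 = 303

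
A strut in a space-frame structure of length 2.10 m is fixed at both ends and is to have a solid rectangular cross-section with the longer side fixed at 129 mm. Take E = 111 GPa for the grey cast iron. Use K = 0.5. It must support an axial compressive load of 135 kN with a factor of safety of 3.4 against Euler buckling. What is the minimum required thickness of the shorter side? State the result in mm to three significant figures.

b ≈ 35.0 mm

Required P_cr = n·P = 3.4 × 135 = 459.0 kN
L_e = K·L = 0.5 × 2.10 = 1.050 m
Required I = P_cr·L_e²/(π²E) = 4.590×10^5 × 1.050² / (π² × 1.11×10^11) = 4.619×10^-7 m⁴
I_req = 4.619×10^5 mm⁴
Rectangle, weak axis: I_min = h·b³/12 with h = 129 mm fixed  ⇒  b = (12I/h)^(1/3) = 35.0 mm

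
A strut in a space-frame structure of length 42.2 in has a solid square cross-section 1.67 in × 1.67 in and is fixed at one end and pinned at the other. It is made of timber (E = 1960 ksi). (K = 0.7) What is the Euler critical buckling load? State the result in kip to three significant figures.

I = a⁴/12 = 1.67⁴/12 = 0.6482 in⁴
Effective length L_e = K·L = 0.7 × 42.2 = 29.54 in
P_cr = π²EI / L_e² = π² × 1960×10³ × 0.6482 / 29.54² = 1.437×10^4 lb

P_cr ≈ 14.4 kip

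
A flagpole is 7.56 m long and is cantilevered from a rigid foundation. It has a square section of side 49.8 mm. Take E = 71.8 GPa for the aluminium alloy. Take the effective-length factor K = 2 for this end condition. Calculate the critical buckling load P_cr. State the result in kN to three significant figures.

P_cr ≈ 1.59 kN

I = a⁴/12 = 49.8⁴/12 = 5.125×10^5 mm⁴
I = 5.125×10^5 mm⁴ = 5.125×10^-7 m⁴
Effective length L_e = K·L = 2 × 7.56 = 15.12 m
P_cr = π²EI / L_e² = π² × 71.8×10⁹ × 5.125×10^-7 / 15.12² = 1.589×10^3 N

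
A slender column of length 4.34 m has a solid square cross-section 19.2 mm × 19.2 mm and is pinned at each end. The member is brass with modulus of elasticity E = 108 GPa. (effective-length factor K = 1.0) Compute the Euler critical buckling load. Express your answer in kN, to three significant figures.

P_cr ≈ 0.641 kN

I = a⁴/12 = 19.2⁴/12 = 1.132×10^4 mm⁴
I = 1.132×10^4 mm⁴ = 1.132×10^-8 m⁴
Effective length L_e = K·L = 1 × 4.34 = 4.340 m
P_cr = π²EI / L_e² = π² × 108×10⁹ × 1.132×10^-8 / 4.340² = 640.9 N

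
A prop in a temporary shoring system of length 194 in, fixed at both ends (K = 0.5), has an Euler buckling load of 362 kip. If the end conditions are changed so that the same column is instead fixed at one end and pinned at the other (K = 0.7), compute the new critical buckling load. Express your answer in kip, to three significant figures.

P_cr ≈ 185 kip

P_cr ∝ 1/K², so P_cr,new = P_cr,old × (K_old/K_new)² = 362 × (0.5/0.7)²
= 362 × 0.5102 = 185 kip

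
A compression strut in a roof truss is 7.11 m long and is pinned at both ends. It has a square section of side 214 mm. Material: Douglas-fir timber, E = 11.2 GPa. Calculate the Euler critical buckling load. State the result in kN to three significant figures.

I = a⁴/12 = 214⁴/12 = 1.748×10^8 mm⁴
I = 1.748×10^8 mm⁴ = 1.748×10^-4 m⁴
Effective length L_e = K·L = 1 × 7.11 = 7.110 m
P_cr = π²EI / L_e² = π² × 11.2×10⁹ × 1.748×10^-4 / 7.110² = 3.822×10^5 N

P_cr ≈ 382 kN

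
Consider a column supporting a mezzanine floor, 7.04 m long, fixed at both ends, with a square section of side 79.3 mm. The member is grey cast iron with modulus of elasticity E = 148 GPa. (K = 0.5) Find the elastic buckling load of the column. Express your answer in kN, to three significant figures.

P_cr ≈ 388 kN

I = a⁴/12 = 79.3⁴/12 = 3.295×10^6 mm⁴
I = 3.295×10^6 mm⁴ = 3.295×10^-6 m⁴
Effective length L_e = K·L = 0.5 × 7.04 = 3.520 m
P_cr = π²EI / L_e² = π² × 148×10⁹ × 3.295×10^-6 / 3.520² = 3.885×10^5 N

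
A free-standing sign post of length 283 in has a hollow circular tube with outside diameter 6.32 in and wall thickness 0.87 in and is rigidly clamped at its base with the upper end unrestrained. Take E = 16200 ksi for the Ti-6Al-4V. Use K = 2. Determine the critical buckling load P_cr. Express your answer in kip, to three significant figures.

P_cr ≈ 28.3 kip

Inner diameter d_i = 6.32 − 2×0.87 = 4.580 in
I = π(d_o⁴ − d_i⁴)/64 = π(6.32⁴ − 4.580⁴)/64 = 56.71 in⁴
Effective length L_e = K·L = 2 × 283 = 566.0 in
P_cr = π²EI / L_e² = π² × 16200×10³ × 56.71 / 566.0² = 2.831×10^4 lb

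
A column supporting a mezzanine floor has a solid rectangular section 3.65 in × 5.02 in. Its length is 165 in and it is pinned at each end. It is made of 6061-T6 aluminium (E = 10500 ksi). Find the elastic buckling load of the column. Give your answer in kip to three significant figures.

P_cr ≈ 77.4 kip

Buckling occurs about the weak axis: I_min = h·b³/12 with b = 3.65 in (the shorter side).
I_min = 5.02×3.65³/12 = 20.34 in⁴
Effective length L_e = K·L = 1 × 165 = 165.0 in
P_cr = π²EI / L_e² = π² × 10500×10³ × 20.34 / 165.0² = 7.743×10^4 lb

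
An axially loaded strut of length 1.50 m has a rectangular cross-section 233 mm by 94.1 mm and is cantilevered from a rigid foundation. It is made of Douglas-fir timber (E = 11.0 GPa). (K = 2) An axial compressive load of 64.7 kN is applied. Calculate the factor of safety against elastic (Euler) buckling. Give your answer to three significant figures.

n ≈ 3.02

Buckling occurs about the weak axis: I_min = h·b³/12 with b = 94.1 mm (the shorter side).
I_min = 233×94.1³/12 = 1.618×10^7 mm⁴
I = 1.618×10^7 mm⁴ = 1.618×10^-5 m⁴
Effective length L_e = K·L = 2 × 1.50 = 3.000 m
P_cr = π²EI / L_e² = π² × 11.0×10⁹ × 1.618×10^-5 / 3.000² = 1.952×10^5 N
Factor of safety n = P_cr / P = 195.16 / 64.7 = 3.02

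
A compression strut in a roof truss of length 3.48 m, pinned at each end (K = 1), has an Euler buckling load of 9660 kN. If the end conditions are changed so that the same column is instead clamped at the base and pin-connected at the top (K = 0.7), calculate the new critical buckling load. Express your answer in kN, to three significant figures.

P_cr ≈ 19700 kN

P_cr ∝ 1/K², so P_cr,new = P_cr,old × (K_old/K_new)² = 9660 × (1/0.7)²
= 9660 × 2.041 = 19700 kN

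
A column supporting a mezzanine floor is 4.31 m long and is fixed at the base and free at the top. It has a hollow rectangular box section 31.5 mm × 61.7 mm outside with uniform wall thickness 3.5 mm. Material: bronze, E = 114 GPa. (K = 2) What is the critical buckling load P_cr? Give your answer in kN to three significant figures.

P_cr ≈ 1.42 kN

Inner dimensions: h_i = 61.7 − 2×3.5 = 54.70 mm, b_i = 31.5 − 2×3.5 = 24.50 mm
Weak-axis I_min = (h_o·b_o³ − h_i·b_i³)/12 with b_o = 31.5, b_i = 24.50 mm (shorter outer/inner sides).
I_min = (61.7×31.5³ − 54.70×24.50³)/12 = 9.367×10^4 mm⁴
I = 9.367×10^4 mm⁴ = 9.367×10^-8 m⁴
Effective length L_e = K·L = 2 × 4.31 = 8.620 m
P_cr = π²EI / L_e² = π² × 114×10⁹ × 9.367×10^-8 / 8.620² = 1.418×10^3 N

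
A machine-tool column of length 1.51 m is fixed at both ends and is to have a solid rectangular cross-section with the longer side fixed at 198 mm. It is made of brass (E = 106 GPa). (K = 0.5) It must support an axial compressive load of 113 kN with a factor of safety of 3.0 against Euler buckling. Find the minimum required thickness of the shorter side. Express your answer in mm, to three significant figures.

Required P_cr = n·P = 3.0 × 113 = 339.0 kN
L_e = K·L = 0.5 × 1.51 = 0.7550 m
Required I = P_cr·L_e²/(π²E) = 3.390×10^5 × 0.7550² / (π² × 1.06×10^11) = 1.847×10^-7 m⁴
I_req = 1.847×10^5 mm⁴
Rectangle, weak axis: I_min = h·b³/12 with h = 198 mm fixed  ⇒  b = (12I/h)^(1/3) = 22.4 mm

b ≈ 22.4 mm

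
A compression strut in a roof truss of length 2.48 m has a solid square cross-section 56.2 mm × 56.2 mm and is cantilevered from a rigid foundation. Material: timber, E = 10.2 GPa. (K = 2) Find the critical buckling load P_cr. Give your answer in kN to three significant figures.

P_cr ≈ 3.40 kN

I = a⁴/12 = 56.2⁴/12 = 8.313×10^5 mm⁴
I = 8.313×10^5 mm⁴ = 8.313×10^-7 m⁴
Effective length L_e = K·L = 2 × 2.48 = 4.960 m
P_cr = π²EI / L_e² = π² × 10.2×10⁹ × 8.313×10^-7 / 4.960² = 3.402×10^3 N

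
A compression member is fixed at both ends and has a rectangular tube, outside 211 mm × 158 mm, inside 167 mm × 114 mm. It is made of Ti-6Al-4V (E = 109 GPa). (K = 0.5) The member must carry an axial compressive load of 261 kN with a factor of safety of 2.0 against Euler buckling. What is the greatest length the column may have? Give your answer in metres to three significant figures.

L_max ≈ 20.0 m

Weak-axis I_min = (h_o·b_o³ − h_i·b_i³)/12 with b_o = 158, b_i = 114.0 mm (shorter outer/inner sides).
I_min = (211×158³ − 167.0×114.0³)/12 = 4.874×10^7 mm⁴
I = 4.874×10^-5 m⁴
Required critical load P_cr = n·P = 2.0 × 261 = 522.0 kN = 5.220×10^5 N
From P_cr = π²EI/(K·L)²:  L = (1/K)·√(π²EI/P_cr) = (1/0.5)·√(π²×1.09×10^11×4.874×10^-5/5.220×10^5)
L = 20.0 m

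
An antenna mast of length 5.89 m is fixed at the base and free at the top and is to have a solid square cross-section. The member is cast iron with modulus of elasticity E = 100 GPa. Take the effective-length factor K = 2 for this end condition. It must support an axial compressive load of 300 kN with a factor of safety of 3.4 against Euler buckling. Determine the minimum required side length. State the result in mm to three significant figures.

Required P_cr = n·P = 3.4 × 300 = 1020 kN
L_e = K·L = 2 × 5.89 = 11.78 m
Required I = P_cr·L_e²/(π²E) = 1.020×10^6 × 11.78² / (π² × 1.00×10^11) = 1.434×10^-4 m⁴
I_req = 1.434×10^8 mm⁴
Solid square: I = a⁴/12  ⇒  a = (12I)^(1/4) = (12×1.434×10^8)^(1/4) = 204 mm

a ≈ 204 mm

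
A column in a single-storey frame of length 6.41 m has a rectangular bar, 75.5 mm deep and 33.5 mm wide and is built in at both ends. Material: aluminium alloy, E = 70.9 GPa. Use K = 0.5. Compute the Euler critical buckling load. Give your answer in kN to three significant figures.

Buckling occurs about the weak axis: I_min = h·b³/12 with b = 33.5 mm (the shorter side).
I_min = 75.5×33.5³/12 = 2.365×10^5 mm⁴
I = 2.365×10^5 mm⁴ = 2.365×10^-7 m⁴
Effective length L_e = K·L = 0.5 × 6.41 = 3.205 m
P_cr = π²EI / L_e² = π² × 70.9×10⁹ × 2.365×10^-7 / 3.205² = 1.611×10^4 N

P_cr ≈ 16.1 kN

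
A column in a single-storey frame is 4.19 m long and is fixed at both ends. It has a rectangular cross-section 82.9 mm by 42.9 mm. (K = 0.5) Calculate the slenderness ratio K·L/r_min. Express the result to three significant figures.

Buckling occurs about the weak axis: I_min = h·b³/12 with b = 42.9 mm (the shorter side).
I_min = 82.9×42.9³/12 = 5.454×10^5 mm⁴
A = 3.556×10^3 mm²;  r_min = √(I/A) = √(5.454×10^5/3.556×10^3) = 12.38 mm
L_e = K·L = 0.5 × 4.19 m = 2.095 m = 2095.0 mm
λ = L_e / r_min = 2095.0 / 12.38 = 169

λ ≈ 169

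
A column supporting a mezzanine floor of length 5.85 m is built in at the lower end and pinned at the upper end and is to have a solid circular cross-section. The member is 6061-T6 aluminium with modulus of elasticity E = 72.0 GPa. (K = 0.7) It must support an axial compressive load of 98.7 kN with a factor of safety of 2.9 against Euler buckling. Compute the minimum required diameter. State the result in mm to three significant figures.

Required P_cr = n·P = 2.9 × 98.7 = 286.2 kN
L_e = K·L = 0.7 × 5.85 = 4.095 m
Required I = P_cr·L_e²/(π²E) = 2.862×10^5 × 4.095² / (π² × 7.20×10^10) = 6.754×10^-6 m⁴
I_req = 6.754×10^6 mm⁴
Solid circle: I = πd⁴/64  ⇒  d = (64I/π)^(1/4) = (64×6.754×10^6/π)^(1/4) = 108 mm

d ≈ 108 mm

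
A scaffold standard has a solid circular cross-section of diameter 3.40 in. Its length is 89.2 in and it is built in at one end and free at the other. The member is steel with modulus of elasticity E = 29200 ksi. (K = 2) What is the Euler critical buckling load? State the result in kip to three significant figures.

I = πd⁴/64 = π×3.40⁴/64 = 6.560 in⁴
Effective length L_e = K·L = 2 × 89.2 = 178.4 in
P_cr = π²EI / L_e² = π² × 29200×10³ × 6.560 / 178.4² = 5.940×10^4 lb

P_cr ≈ 59.4 kip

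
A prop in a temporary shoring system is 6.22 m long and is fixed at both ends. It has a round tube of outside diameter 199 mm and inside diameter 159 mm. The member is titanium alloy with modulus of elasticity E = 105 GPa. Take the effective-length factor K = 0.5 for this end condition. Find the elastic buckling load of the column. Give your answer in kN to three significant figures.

P_cr ≈ 4890 kN

d_o = 199 mm, d_i = 159 mm
I = π(d_o⁴ − d_i⁴)/64 = π(199⁴ − 159.0⁴)/64 = 4.561×10^7 mm⁴
I = 4.561×10^7 mm⁴ = 4.561×10^-5 m⁴
Effective length L_e = K·L = 0.5 × 6.22 = 3.110 m
P_cr = π²EI / L_e² = π² × 105×10⁹ × 4.561×10^-5 / 3.110² = 4.887×10^6 N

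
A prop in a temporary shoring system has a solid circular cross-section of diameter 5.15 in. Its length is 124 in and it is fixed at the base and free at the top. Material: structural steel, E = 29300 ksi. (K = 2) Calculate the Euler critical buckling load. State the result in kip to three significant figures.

P_cr ≈ 162 kip

I = πd⁴/64 = π×5.15⁴/64 = 34.53 in⁴
Effective length L_e = K·L = 2 × 124 = 248.0 in
P_cr = π²EI / L_e² = π² × 29300×10³ × 34.53 / 248.0² = 1.624×10^5 lb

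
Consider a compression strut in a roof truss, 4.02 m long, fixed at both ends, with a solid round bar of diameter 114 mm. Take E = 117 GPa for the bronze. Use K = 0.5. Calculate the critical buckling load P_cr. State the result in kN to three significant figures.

I = πd⁴/64 = π×114⁴/64 = 8.291×10^6 mm⁴
I = 8.291×10^6 mm⁴ = 8.291×10^-6 m⁴
Effective length L_e = K·L = 0.5 × 4.02 = 2.010 m
P_cr = π²EI / L_e² = π² × 117×10⁹ × 8.291×10^-6 / 2.010² = 2.370×10^6 N

P_cr ≈ 2370 kN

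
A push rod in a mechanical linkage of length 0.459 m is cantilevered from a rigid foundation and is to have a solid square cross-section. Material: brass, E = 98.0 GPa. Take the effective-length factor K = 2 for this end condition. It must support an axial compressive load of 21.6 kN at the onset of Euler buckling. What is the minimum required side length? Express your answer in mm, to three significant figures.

a ≈ 21.8 mm

L_e = K·L = 2 × 0.459 = 0.9180 m
Required I = P_cr·L_e²/(π²E) = 2.160×10^4 × 0.9180² / (π² × 9.80×10^10) = 1.882×10^-8 m⁴
I_req = 1.882×10^4 mm⁴
Solid square: I = a⁴/12  ⇒  a = (12I)^(1/4) = (12×1.882×10^4)^(1/4) = 21.8 mm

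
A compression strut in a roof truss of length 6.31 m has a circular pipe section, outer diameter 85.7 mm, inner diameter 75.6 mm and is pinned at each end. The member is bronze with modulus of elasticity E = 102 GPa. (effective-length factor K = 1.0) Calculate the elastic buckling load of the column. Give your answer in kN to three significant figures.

P_cr ≈ 26.4 kN

d_o = 85.7 mm, d_i = 75.6 mm
I = π(d_o⁴ − d_i⁴)/64 = π(85.7⁴ − 75.60⁴)/64 = 1.044×10^6 mm⁴
I = 1.044×10^6 mm⁴ = 1.044×10^-6 m⁴
Effective length L_e = K·L = 1 × 6.31 = 6.310 m
P_cr = π²EI / L_e² = π² × 102×10⁹ × 1.044×10^-6 / 6.310² = 2.641×10^4 N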